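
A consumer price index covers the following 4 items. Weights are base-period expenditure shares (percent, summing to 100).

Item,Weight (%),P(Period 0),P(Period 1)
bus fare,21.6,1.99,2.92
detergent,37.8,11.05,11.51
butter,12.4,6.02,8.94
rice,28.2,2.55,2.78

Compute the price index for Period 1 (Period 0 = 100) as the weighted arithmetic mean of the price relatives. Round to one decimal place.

120.2

bus fare: 21.6 × (2.92/1.99) = 21.6 × 1.467337 = 31.6945
detergent: 37.8 × (11.51/11.05) = 37.8 × 1.041629 = 39.3736
butter: 12.4 × (8.94/6.02) = 12.4 × 1.485050 = 18.4146
rice: 28.2 × (2.78/2.55) = 28.2 × 1.090196 = 30.7435
Index = Σ wᵢ·(p₁ᵢ/p₀ᵢ) = 31.6945 + 39.3736 + 18.4146 + 30.7435 = 120.2262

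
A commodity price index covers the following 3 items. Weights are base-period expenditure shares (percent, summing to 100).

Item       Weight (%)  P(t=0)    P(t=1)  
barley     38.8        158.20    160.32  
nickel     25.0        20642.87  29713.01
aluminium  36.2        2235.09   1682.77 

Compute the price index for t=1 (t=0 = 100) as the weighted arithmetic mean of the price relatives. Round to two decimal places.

102.56

barley: 38.8 × (160.32/158.20) = 38.8 × 1.013401 = 39.3199
nickel: 25.0 × (29713.01/20642.87) = 25.0 × 1.439384 = 35.9846
aluminium: 36.2 × (1682.77/2235.09) = 36.2 × 0.752887 = 27.2545
Index = Σ wᵢ·(p₁ᵢ/p₀ᵢ) = 39.3199 + 35.9846 + 27.2545 = 102.5590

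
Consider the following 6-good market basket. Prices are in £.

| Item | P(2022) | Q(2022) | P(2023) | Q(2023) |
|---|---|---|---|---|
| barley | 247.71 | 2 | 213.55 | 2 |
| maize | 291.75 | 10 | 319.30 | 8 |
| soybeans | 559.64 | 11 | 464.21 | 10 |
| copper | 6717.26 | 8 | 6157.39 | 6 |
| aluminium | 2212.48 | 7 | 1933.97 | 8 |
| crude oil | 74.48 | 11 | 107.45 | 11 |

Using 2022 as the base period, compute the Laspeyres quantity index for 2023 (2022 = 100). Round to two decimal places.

Laspeyres quantity index uses base-period prices as weights.
ΣP(2022)·Q(2023) = 247.71×2 + 291.75×8 + 559.64×10 + 6717.26×6 + 2212.48×8 + 74.48×11 = 495.42 + 2334 + 5596.4 + 40303.56 + 17699.84 + 819.28 = 67248.5
ΣP(2022)·Q(2022) = 247.71×2 + 291.75×10 + 559.64×11 + 6717.26×8 + 2212.48×7 + 74.48×11 = 495.42 + 2917.5 + 6156.04 + 53738.08 + 15487.36 + 819.28 = 79613.68
Index = 67248.5 / 79613.68 × 100 = 84.4685

84.47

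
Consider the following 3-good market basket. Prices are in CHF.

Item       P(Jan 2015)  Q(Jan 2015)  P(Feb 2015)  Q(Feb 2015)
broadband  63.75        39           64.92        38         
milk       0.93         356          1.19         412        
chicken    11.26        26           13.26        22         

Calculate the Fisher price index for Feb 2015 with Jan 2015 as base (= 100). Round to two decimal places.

Laspeyres component (base-period weights):
ΣP(Feb 2015)Q(Jan 2015) = 64.92×39 + 1.19×356 + 13.26×26 = 2531.88 + 423.64 + 344.76 = 3300.28
ΣP(Jan 2015)Q(Jan 2015) = 63.75×39 + 0.93×356 + 11.26×26 = 2486.25 + 331.08 + 292.76 = 3110.09
L = 3300.28 / 3110.09 × 100 = 106.1153
Paasche component (current-period weights):
ΣP(Feb 2015)Q(Feb 2015) = 64.92×38 + 1.19×412 + 13.26×22 = 2466.96 + 490.28 + 291.72 = 3248.96
ΣP(Jan 2015)Q(Feb 2015) = 63.75×38 + 0.93×412 + 11.26×22 = 2422.5 + 383.16 + 247.72 = 3053.38
P = 3248.96 / 3053.38 × 100 = 106.4054
Fisher = √(L × P) = √(106.1153 × 106.4054) = 106.2602

106.26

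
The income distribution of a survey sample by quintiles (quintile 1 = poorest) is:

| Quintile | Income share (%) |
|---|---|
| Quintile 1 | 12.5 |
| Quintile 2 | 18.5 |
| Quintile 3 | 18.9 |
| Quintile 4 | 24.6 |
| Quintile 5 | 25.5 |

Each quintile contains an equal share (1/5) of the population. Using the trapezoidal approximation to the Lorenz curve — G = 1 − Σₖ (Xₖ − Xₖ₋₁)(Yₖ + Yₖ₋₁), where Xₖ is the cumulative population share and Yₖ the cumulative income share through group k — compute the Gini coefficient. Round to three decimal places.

0.128

Cumulative income shares Yₖ: 0.1250, 0.3100, 0.4990, 0.7450, 1.0000
Σ (Xₖ−Xₖ₋₁)(Yₖ+Yₖ₋₁) = (1/5)(0.1250+0.0000) + (1/5)(0.3100+0.1250) + (1/5)(0.4990+0.3100) + (1/5)(0.7450+0.4990) + (1/5)(1.0000+0.7450)
  = 0.0250 + 0.0870 + 0.1618 + 0.2488 + 0.3490 = 0.8716
G = 1 − 0.8716 = 0.1284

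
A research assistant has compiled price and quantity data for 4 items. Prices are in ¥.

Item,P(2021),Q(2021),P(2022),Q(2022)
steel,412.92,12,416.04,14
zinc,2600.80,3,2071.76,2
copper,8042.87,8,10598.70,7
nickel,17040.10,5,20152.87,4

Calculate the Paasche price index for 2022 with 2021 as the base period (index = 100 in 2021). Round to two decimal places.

Paasche price index uses current-period quantities as weights.
ΣP(2022)·Q(2022) = 416.04×14 + 2071.76×2 + 10598.70×7 + 20152.87×4 = 5824.56 + 4143.52 + 74190.9 + 80611.48 = 164770.46
ΣP(2021)·Q(2022) = 412.92×14 + 2600.80×2 + 8042.87×7 + 17040.10×4 = 5780.88 + 5201.6 + 56300.09 + 68160.4 = 135442.97
Index = 164770.46 / 135442.97 × 100 = 121.6530

121.65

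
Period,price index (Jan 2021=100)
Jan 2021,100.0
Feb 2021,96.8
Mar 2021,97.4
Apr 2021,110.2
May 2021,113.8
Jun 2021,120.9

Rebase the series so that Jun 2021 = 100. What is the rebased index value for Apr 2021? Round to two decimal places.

91.15

Rebased(Apr 2021) = 110.2 / 120.9 × 100 = 91.1497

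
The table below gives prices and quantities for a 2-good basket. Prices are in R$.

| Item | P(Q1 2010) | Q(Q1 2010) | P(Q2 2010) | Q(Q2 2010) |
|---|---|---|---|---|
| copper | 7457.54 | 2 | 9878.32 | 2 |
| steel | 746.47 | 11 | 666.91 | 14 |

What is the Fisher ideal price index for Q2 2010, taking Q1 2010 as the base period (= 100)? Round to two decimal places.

115.92

Laspeyres component (base-period weights):
ΣP(Q2 2010)Q(Q1 2010) = 9878.32×2 + 666.91×11 = 19756.64 + 7336.01 = 27092.65
ΣP(Q1 2010)Q(Q1 2010) = 7457.54×2 + 746.47×11 = 14915.08 + 8211.17 = 23126.25
L = 27092.65 / 23126.25 × 100 = 117.1511
Paasche component (current-period weights):
ΣP(Q2 2010)Q(Q2 2010) = 9878.32×2 + 666.91×14 = 19756.64 + 9336.74 = 29093.38
ΣP(Q1 2010)Q(Q2 2010) = 7457.54×2 + 746.47×14 = 14915.08 + 10450.58 = 25365.66
P = 29093.38 / 25365.66 × 100 = 114.6959
Fisher = √(L × P) = √(117.1511 × 114.6959) = 115.9170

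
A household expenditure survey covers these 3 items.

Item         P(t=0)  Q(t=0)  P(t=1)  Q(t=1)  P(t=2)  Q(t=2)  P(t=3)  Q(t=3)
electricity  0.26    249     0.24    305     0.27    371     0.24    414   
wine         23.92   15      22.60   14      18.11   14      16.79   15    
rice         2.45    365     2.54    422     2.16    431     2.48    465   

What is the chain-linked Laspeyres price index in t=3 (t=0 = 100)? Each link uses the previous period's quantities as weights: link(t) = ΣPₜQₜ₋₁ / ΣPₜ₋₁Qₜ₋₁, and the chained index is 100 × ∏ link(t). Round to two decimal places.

Link t=0→t=1:
ΣP(t=1)Q(t=0) = 0.24×249 + 22.60×15 + 2.54×365 = 59.76 + 339 + 927.1 = 1325.86
ΣP(t=0)Q(t=0) = 0.26×249 + 23.92×15 + 2.45×365 = 64.74 + 358.8 + 894.25 = 1317.79
link = 1325.86/1317.79 = 1.006124
Link t=1→t=2:
ΣP(t=2)Q(t=1) = 0.27×305 + 18.11×14 + 2.16×422 = 82.35 + 253.54 + 911.52 = 1247.41
ΣP(t=1)Q(t=1) = 0.24×305 + 22.60×14 + 2.54×422 = 73.2 + 316.4 + 1071.88 = 1461.48
link = 1247.41/1461.48 = 0.853525
Link t=2→t=3:
ΣP(t=3)Q(t=2) = 0.24×371 + 16.79×14 + 2.48×431 = 89.04 + 235.06 + 1068.88 = 1392.98
ΣP(t=2)Q(t=2) = 0.27×371 + 18.11×14 + 2.16×431 = 100.17 + 253.54 + 930.96 = 1284.67
link = 1392.98/1284.67 = 1.084310
Chained index = 100 × 1.006124 × 0.853525 × 1.084310 = 93.1153

93.12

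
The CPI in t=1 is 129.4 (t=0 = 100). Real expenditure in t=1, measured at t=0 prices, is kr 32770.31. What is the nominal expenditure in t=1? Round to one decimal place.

Nominal = Real × (Index/100) = 32770.31 × (129.4/100)
        = 32770.31 × 1.294 = 42404.7811

42404.8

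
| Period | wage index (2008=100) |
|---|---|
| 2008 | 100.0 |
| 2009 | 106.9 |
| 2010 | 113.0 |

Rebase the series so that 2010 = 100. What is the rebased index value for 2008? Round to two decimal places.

88.50

Rebased(2008) = 100.0 / 113.0 × 100 = 88.4956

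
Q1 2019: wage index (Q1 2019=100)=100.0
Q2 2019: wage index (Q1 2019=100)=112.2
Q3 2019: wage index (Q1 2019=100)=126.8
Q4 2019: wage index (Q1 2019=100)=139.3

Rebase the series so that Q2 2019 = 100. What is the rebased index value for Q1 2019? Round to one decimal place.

89.1

Rebased(Q1 2019) = 100.0 / 112.2 × 100 = 89.1266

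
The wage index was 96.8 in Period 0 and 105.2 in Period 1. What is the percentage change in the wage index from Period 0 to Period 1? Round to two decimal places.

8.68%

Change = (105.2 − 96.8) / 96.8 × 100
       = 8.4 / 96.8 × 100 = 8.6777%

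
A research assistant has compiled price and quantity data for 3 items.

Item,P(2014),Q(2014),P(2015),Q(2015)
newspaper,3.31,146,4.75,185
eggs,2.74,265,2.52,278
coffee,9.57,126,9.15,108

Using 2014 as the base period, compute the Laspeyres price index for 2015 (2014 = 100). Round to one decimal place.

Laspeyres price index uses base-period quantities as weights.
ΣP(2015)·Q(2014) = 4.75×146 + 2.52×265 + 9.15×126 = 693.5 + 667.8 + 1152.9 = 2514.2
ΣP(2014)·Q(2014) = 3.31×146 + 2.74×265 + 9.57×126 = 483.26 + 726.1 + 1205.82 = 2415.18
Index = 2514.2 / 2415.18 × 100 = 104.0999

104.1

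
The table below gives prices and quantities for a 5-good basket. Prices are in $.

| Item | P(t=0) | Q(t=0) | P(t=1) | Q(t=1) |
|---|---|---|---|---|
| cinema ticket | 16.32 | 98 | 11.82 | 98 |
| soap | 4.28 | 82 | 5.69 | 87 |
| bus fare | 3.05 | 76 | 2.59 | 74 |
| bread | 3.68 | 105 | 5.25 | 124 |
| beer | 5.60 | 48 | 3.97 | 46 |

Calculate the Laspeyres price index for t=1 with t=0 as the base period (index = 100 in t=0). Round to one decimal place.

Laspeyres price index uses base-period quantities as weights.
ΣP(t=1)·Q(t=0) = 11.82×98 + 5.69×82 + 2.59×76 + 5.25×105 + 3.97×48 = 1158.36 + 466.58 + 196.84 + 551.25 + 190.56 = 2563.59
ΣP(t=0)·Q(t=0) = 16.32×98 + 4.28×82 + 3.05×76 + 3.68×105 + 5.60×48 = 1599.36 + 350.96 + 231.8 + 386.4 + 268.8 = 2837.32
Index = 2563.59 / 2837.32 × 100 = 90.3525

90.4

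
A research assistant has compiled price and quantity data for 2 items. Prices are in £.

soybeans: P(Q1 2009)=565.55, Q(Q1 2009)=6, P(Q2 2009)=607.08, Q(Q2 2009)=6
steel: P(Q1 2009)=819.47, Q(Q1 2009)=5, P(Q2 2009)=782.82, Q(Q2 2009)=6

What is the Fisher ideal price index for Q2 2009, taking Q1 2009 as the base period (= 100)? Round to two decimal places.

Laspeyres component (base-period weights):
ΣP(Q2 2009)Q(Q1 2009) = 607.08×6 + 782.82×5 = 3642.48 + 3914.1 = 7556.58
ΣP(Q1 2009)Q(Q1 2009) = 565.55×6 + 819.47×5 = 3393.3 + 4097.35 = 7490.65
L = 7556.58 / 7490.65 × 100 = 100.8802
Paasche component (current-period weights):
ΣP(Q2 2009)Q(Q2 2009) = 607.08×6 + 782.82×6 = 3642.48 + 4696.92 = 8339.4
ΣP(Q1 2009)Q(Q2 2009) = 565.55×6 + 819.47×6 = 3393.3 + 4916.82 = 8310.12
P = 8339.4 / 8310.12 × 100 = 100.3523
Fisher = √(L × P) = √(100.8802 × 100.3523) = 100.6159

100.62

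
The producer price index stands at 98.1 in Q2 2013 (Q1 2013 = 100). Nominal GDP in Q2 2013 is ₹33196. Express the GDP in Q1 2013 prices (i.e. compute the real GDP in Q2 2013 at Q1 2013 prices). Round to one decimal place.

Real = Nominal ÷ (Index/100) = 33196 ÷ (98.1/100)
     = 33196 ÷ 0.981 = 33838.9399

33838.9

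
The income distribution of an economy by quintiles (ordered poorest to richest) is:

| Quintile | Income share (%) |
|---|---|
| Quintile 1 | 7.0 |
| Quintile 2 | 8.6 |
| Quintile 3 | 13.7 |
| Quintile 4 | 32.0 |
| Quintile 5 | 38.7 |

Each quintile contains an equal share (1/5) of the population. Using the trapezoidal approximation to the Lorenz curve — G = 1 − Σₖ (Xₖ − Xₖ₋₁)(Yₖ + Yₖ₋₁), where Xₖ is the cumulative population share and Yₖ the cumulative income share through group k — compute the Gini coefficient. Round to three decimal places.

0.347

Cumulative income shares Yₖ: 0.0700, 0.1560, 0.2930, 0.6130, 1.0000
Σ (Xₖ−Xₖ₋₁)(Yₖ+Yₖ₋₁) = (1/5)(0.0700+0.0000) + (1/5)(0.1560+0.0700) + (1/5)(0.2930+0.1560) + (1/5)(0.6130+0.2930) + (1/5)(1.0000+0.6130)
  = 0.0140 + 0.0452 + 0.0898 + 0.1812 + 0.3226 = 0.6528
G = 1 − 0.6528 = 0.3472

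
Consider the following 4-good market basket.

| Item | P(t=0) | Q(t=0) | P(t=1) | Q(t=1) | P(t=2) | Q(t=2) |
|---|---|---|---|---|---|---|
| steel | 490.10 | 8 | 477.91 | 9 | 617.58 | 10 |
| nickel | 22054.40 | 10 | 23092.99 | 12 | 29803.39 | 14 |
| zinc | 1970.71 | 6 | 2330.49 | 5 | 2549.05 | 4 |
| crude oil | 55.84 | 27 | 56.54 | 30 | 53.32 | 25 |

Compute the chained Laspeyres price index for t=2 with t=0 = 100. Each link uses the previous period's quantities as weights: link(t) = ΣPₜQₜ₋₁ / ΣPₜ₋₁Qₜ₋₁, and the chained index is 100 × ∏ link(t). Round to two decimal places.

Link t=0→t=1:
ΣP(t=1)Q(t=0) = 477.91×8 + 23092.99×10 + 2330.49×6 + 56.54×27 = 3823.28 + 230929.9 + 13982.94 + 1526.58 = 250262.7
ΣP(t=0)Q(t=0) = 490.10×8 + 22054.40×10 + 1970.71×6 + 55.84×27 = 3920.8 + 220544 + 11824.26 + 1507.68 = 237796.74
link = 250262.7/237796.74 = 1.052423
Link t=1→t=2:
ΣP(t=2)Q(t=1) = 617.58×9 + 29803.39×12 + 2549.05×5 + 53.32×30 = 5558.22 + 357640.68 + 12745.25 + 1599.6 = 377543.75
ΣP(t=1)Q(t=1) = 477.91×9 + 23092.99×12 + 2330.49×5 + 56.54×30 = 4301.19 + 277115.88 + 11652.45 + 1696.2 = 294765.72
link = 377543.75/294765.72 = 1.280827
Chained index = 100 × 1.052423 × 1.280827 = 134.7971

134.80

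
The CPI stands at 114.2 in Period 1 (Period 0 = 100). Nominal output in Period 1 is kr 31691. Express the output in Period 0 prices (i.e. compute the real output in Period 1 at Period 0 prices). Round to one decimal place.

27750.4

Real = Nominal ÷ (Index/100) = 31691 ÷ (114.2/100)
     = 31691 ÷ 1.142 = 27750.4378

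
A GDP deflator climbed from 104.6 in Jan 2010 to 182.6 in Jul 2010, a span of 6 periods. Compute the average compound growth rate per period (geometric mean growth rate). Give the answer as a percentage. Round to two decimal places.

Growth factor = (182.6/104.6)^(1/6) = (1.745698)^(1/6) = 1.097307
Growth rate = 1.097307 − 1 = 0.097307 = 9.7307%

9.73%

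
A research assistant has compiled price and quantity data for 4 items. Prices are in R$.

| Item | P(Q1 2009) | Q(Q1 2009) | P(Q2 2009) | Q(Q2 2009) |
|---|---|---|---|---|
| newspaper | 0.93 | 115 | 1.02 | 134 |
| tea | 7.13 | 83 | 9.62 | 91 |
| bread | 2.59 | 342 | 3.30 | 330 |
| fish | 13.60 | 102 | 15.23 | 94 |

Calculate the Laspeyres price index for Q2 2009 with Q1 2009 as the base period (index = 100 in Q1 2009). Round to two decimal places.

121.07

Laspeyres price index uses base-period quantities as weights.
ΣP(Q2 2009)·Q(Q1 2009) = 1.02×115 + 9.62×83 + 3.30×342 + 15.23×102 = 117.3 + 798.46 + 1128.6 + 1553.46 = 3597.82
ΣP(Q1 2009)·Q(Q1 2009) = 0.93×115 + 7.13×83 + 2.59×342 + 13.60×102 = 106.95 + 591.79 + 885.78 + 1387.2 = 2971.72
Index = 3597.82 / 2971.72 × 100 = 121.0686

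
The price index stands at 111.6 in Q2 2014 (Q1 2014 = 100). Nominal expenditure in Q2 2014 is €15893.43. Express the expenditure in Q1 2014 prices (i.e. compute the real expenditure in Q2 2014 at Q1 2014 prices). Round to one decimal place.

14241.4

Real = Nominal ÷ (Index/100) = 15893.43 ÷ (111.6/100)
     = 15893.43 ÷ 1.116 = 14241.4247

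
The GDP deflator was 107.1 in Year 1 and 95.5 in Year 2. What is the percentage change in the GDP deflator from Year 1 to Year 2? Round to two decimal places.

-10.83%

Change = (95.5 − 107.1) / 107.1 × 100
       = -11.6 / 107.1 × 100 = -10.8310%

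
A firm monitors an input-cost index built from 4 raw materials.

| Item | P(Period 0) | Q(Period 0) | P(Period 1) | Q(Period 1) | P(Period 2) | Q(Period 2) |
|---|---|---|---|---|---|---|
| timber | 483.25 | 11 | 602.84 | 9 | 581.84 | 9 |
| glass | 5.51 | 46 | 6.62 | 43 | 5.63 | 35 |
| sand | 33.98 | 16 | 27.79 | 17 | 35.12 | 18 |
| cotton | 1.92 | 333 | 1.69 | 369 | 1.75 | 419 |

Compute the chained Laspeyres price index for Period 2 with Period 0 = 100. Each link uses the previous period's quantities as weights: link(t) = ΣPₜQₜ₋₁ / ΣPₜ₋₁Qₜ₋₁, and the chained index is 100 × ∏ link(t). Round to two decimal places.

116.17

Link Period 0→Period 1:
ΣP(Period 1)Q(Period 0) = 602.84×11 + 6.62×46 + 27.79×16 + 1.69×333 = 6631.24 + 304.52 + 444.64 + 562.77 = 7943.17
ΣP(Period 0)Q(Period 0) = 483.25×11 + 5.51×46 + 33.98×16 + 1.92×333 = 5315.75 + 253.46 + 543.68 + 639.36 = 6752.25
link = 7943.17/6752.25 = 1.176374
Link Period 1→Period 2:
ΣP(Period 2)Q(Period 1) = 581.84×9 + 5.63×43 + 35.12×17 + 1.75×369 = 5236.56 + 242.09 + 597.04 + 645.75 = 6721.44
ΣP(Period 1)Q(Period 1) = 602.84×9 + 6.62×43 + 27.79×17 + 1.69×369 = 5425.56 + 284.66 + 472.43 + 623.61 = 6806.26
link = 6721.44/6806.26 = 0.987538
Chained index = 100 × 1.176374 × 0.987538 = 116.1714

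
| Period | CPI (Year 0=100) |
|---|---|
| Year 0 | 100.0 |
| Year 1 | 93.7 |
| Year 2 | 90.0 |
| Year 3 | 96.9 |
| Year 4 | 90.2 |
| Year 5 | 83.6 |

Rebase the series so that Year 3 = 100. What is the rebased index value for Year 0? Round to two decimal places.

Rebased(Year 0) = 100.0 / 96.9 × 100 = 103.1992

103.20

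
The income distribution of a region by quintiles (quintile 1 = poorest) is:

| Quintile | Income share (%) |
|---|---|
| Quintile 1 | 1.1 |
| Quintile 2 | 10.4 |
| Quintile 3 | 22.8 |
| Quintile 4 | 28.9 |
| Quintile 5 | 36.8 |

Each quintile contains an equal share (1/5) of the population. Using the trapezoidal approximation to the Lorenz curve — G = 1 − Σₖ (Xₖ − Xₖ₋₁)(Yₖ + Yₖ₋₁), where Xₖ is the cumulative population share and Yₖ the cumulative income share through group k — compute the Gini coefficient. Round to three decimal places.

Cumulative income shares Yₖ: 0.0110, 0.1150, 0.3430, 0.6320, 1.0000
Σ (Xₖ−Xₖ₋₁)(Yₖ+Yₖ₋₁) = (1/5)(0.0110+0.0000) + (1/5)(0.1150+0.0110) + (1/5)(0.3430+0.1150) + (1/5)(0.6320+0.3430) + (1/5)(1.0000+0.6320)
  = 0.0022 + 0.0252 + 0.0916 + 0.1950 + 0.3264 = 0.6404
G = 1 − 0.6404 = 0.3596

0.360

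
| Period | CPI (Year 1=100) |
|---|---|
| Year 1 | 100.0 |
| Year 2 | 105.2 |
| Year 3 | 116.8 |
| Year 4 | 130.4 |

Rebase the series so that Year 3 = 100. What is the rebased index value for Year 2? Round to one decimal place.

90.1

Rebased(Year 2) = 105.2 / 116.8 × 100 = 90.0685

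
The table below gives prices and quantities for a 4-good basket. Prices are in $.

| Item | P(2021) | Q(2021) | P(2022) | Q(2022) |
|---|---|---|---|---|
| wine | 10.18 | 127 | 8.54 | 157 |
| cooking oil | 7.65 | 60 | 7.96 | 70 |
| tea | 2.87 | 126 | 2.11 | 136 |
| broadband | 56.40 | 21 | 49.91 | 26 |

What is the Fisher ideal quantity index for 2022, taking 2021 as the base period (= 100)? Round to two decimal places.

Laspeyres component (base-period weights):
ΣP(2021)Q(2022) = 10.18×157 + 7.65×70 + 2.87×136 + 56.40×26 = 1598.26 + 535.5 + 390.32 + 1466.4 = 3990.48
ΣP(2021)Q(2021) = 10.18×127 + 7.65×60 + 2.87×126 + 56.40×21 = 1292.86 + 459 + 361.62 + 1184.4 = 3297.88
L = 3990.48 / 3297.88 × 100 = 121.0014
Paasche component (current-period weights):
ΣP(2022)Q(2022) = 8.54×157 + 7.96×70 + 2.11×136 + 49.91×26 = 1340.78 + 557.2 + 286.96 + 1297.66 = 3482.6
ΣP(2022)Q(2021) = 8.54×127 + 7.96×60 + 2.11×126 + 49.91×21 = 1084.58 + 477.6 + 265.86 + 1048.11 = 2876.15
P = 3482.6 / 2876.15 × 100 = 121.0855
Fisher = √(L × P) = √(121.0014 × 121.0855) = 121.0434

121.04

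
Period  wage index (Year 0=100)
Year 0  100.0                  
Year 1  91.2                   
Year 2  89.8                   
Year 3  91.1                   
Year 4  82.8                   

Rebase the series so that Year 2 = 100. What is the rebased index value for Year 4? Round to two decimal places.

Rebased(Year 4) = 82.8 / 89.8 × 100 = 92.2049

92.20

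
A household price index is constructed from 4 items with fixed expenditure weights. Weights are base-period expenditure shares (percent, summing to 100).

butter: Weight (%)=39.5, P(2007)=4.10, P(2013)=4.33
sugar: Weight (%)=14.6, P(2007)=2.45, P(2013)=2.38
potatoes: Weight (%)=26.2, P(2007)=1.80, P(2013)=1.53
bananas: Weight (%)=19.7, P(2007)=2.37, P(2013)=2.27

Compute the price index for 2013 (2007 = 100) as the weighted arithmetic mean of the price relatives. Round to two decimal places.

butter: 39.5 × (4.33/4.10) = 39.5 × 1.056098 = 41.7159
sugar: 14.6 × (2.38/2.45) = 14.6 × 0.971429 = 14.1829
potatoes: 26.2 × (1.53/1.80) = 26.2 × 0.850000 = 22.2700
bananas: 19.7 × (2.27/2.37) = 19.7 × 0.957806 = 18.8688
Index = Σ wᵢ·(p₁ᵢ/p₀ᵢ) = 41.7159 + 14.1829 + 22.2700 + 18.8688 = 97.0375

97.04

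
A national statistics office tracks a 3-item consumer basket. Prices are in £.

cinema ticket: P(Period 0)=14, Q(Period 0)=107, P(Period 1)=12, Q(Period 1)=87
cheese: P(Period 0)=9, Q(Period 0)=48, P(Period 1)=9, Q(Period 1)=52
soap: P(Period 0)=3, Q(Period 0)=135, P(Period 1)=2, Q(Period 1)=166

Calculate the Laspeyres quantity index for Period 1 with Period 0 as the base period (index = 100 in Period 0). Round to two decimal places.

Laspeyres quantity index uses base-period prices as weights.
ΣP(Period 0)·Q(Period 1) = 14×87 + 9×52 + 3×166 = 1218 + 468 + 498 = 2184
ΣP(Period 0)·Q(Period 0) = 14×107 + 9×48 + 3×135 = 1498 + 432 + 405 = 2335
Index = 2184 / 2335 × 100 = 93.5332

93.53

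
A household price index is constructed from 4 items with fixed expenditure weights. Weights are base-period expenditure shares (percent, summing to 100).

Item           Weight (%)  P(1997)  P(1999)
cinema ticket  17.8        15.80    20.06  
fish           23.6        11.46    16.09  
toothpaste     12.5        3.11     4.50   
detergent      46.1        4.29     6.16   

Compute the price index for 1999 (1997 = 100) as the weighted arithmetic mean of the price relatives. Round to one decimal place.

cinema ticket: 17.8 × (20.06/15.80) = 17.8 × 1.269620 = 22.5992
fish: 23.6 × (16.09/11.46) = 23.6 × 1.404014 = 33.1347
toothpaste: 12.5 × (4.50/3.11) = 12.5 × 1.446945 = 18.0868
detergent: 46.1 × (6.16/4.29) = 46.1 × 1.435897 = 66.1949
Index = Σ wᵢ·(p₁ᵢ/p₀ᵢ) = 22.5992 + 33.1347 + 18.0868 + 66.1949 = 140.0157

140.0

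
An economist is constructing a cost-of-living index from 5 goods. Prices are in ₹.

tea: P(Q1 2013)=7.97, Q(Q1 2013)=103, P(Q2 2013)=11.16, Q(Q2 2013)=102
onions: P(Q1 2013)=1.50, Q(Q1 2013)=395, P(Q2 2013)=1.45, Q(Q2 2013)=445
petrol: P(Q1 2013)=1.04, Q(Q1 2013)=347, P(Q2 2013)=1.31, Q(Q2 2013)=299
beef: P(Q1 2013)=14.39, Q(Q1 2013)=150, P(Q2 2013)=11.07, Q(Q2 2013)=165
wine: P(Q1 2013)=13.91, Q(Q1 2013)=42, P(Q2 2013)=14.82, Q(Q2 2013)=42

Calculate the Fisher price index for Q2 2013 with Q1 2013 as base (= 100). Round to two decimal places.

Laspeyres component (base-period weights):
ΣP(Q2 2013)Q(Q1 2013) = 11.16×103 + 1.45×395 + 1.31×347 + 11.07×150 + 14.82×42 = 1149.48 + 572.75 + 454.57 + 1660.5 + 622.44 = 4459.74
ΣP(Q1 2013)Q(Q1 2013) = 7.97×103 + 1.50×395 + 1.04×347 + 14.39×150 + 13.91×42 = 820.91 + 592.5 + 360.88 + 2158.5 + 584.22 = 4517.01
L = 4459.74 / 4517.01 × 100 = 98.7321
Paasche component (current-period weights):
ΣP(Q2 2013)Q(Q2 2013) = 11.16×102 + 1.45×445 + 1.31×299 + 11.07×165 + 14.82×42 = 1138.32 + 645.25 + 391.69 + 1826.55 + 622.44 = 4624.25
ΣP(Q1 2013)Q(Q2 2013) = 7.97×102 + 1.50×445 + 1.04×299 + 14.39×165 + 13.91×42 = 812.94 + 667.5 + 310.96 + 2374.35 + 584.22 = 4749.97
P = 4624.25 / 4749.97 × 100 = 97.3532
Fisher = √(L × P) = √(98.7321 × 97.3532) = 98.0403

98.04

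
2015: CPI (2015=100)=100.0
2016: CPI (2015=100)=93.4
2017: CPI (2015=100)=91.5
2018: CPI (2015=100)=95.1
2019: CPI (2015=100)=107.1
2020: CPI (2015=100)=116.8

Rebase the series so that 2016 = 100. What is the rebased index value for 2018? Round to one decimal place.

Rebased(2018) = 95.1 / 93.4 × 100 = 101.8201

101.8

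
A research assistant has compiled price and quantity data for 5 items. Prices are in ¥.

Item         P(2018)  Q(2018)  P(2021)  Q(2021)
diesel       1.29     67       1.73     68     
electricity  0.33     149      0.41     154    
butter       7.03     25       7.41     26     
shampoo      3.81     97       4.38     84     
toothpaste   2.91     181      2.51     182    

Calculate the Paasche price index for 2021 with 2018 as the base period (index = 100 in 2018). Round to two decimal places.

102.32

Paasche price index uses current-period quantities as weights.
ΣP(2021)·Q(2021) = 1.73×68 + 0.41×154 + 7.41×26 + 4.38×84 + 2.51×182 = 117.64 + 63.14 + 192.66 + 367.92 + 456.82 = 1198.18
ΣP(2018)·Q(2021) = 1.29×68 + 0.33×154 + 7.03×26 + 3.81×84 + 2.91×182 = 87.72 + 50.82 + 182.78 + 320.04 + 529.62 = 1170.98
Index = 1198.18 / 1170.98 × 100 = 102.3228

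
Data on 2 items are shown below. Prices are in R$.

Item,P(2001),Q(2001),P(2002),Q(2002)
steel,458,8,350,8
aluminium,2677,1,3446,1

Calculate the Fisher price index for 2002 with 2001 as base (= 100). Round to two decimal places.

Laspeyres component (base-period weights):
ΣP(2002)Q(2001) = 350×8 + 3446×1 = 2800 + 3446 = 6246
ΣP(2001)Q(2001) = 458×8 + 2677×1 = 3664 + 2677 = 6341
L = 6246 / 6341 × 100 = 98.5018
Paasche component (current-period weights):
ΣP(2002)Q(2002) = 350×8 + 3446×1 = 2800 + 3446 = 6246
ΣP(2001)Q(2002) = 458×8 + 2677×1 = 3664 + 2677 = 6341
P = 6246 / 6341 × 100 = 98.5018
Fisher = √(L × P) = √(98.5018 × 98.5018) = 98.5018

98.50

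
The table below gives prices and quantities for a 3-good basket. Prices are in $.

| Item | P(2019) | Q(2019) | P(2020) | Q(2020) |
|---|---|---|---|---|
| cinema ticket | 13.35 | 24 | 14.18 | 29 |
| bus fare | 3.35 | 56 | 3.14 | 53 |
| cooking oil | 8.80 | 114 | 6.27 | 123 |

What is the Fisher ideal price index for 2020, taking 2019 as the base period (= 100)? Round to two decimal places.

Laspeyres component (base-period weights):
ΣP(2020)Q(2019) = 14.18×24 + 3.14×56 + 6.27×114 = 340.32 + 175.84 + 714.78 = 1230.94
ΣP(2019)Q(2019) = 13.35×24 + 3.35×56 + 8.80×114 = 320.4 + 187.6 + 1003.2 = 1511.2
L = 1230.94 / 1511.2 × 100 = 81.4545
Paasche component (current-period weights):
ΣP(2020)Q(2020) = 14.18×29 + 3.14×53 + 6.27×123 = 411.22 + 166.42 + 771.21 = 1348.85
ΣP(2019)Q(2020) = 13.35×29 + 3.35×53 + 8.80×123 = 387.15 + 177.55 + 1082.4 = 1647.1
P = 1348.85 / 1647.1 × 100 = 81.8924
Fisher = √(L × P) = √(81.4545 × 81.8924) = 81.6732

81.67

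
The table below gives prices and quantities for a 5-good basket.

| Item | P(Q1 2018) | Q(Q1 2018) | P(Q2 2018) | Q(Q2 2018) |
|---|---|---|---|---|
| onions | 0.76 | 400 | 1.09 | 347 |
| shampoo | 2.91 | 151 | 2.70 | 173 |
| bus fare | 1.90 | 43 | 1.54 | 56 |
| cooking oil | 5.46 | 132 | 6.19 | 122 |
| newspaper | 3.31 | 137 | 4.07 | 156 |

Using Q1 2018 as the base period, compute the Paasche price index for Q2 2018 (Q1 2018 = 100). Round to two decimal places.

112.92

Paasche price index uses current-period quantities as weights.
ΣP(Q2 2018)·Q(Q2 2018) = 1.09×347 + 2.70×173 + 1.54×56 + 6.19×122 + 4.07×156 = 378.23 + 467.1 + 86.24 + 755.18 + 634.92 = 2321.67
ΣP(Q1 2018)·Q(Q2 2018) = 0.76×347 + 2.91×173 + 1.90×56 + 5.46×122 + 3.31×156 = 263.72 + 503.43 + 106.4 + 666.12 + 516.36 = 2056.03
Index = 2321.67 / 2056.03 × 100 = 112.9200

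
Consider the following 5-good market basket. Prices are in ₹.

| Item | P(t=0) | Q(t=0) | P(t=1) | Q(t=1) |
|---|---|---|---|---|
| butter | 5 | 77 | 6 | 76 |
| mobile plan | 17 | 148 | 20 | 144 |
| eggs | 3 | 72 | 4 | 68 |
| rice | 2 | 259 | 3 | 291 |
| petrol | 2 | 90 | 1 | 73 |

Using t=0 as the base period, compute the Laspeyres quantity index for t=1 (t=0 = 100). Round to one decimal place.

98.6

Laspeyres quantity index uses base-period prices as weights.
ΣP(t=0)·Q(t=1) = 5×76 + 17×144 + 3×68 + 2×291 + 2×73 = 380 + 2448 + 204 + 582 + 146 = 3760
ΣP(t=0)·Q(t=0) = 5×77 + 17×148 + 3×72 + 2×259 + 2×90 = 385 + 2516 + 216 + 518 + 180 = 3815
Index = 3760 / 3815 × 100 = 98.5583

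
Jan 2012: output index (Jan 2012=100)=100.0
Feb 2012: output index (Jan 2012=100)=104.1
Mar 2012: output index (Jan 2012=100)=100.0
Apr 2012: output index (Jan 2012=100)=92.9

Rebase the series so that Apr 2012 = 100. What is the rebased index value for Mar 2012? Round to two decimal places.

107.64

Rebased(Mar 2012) = 100.0 / 92.9 × 100 = 107.6426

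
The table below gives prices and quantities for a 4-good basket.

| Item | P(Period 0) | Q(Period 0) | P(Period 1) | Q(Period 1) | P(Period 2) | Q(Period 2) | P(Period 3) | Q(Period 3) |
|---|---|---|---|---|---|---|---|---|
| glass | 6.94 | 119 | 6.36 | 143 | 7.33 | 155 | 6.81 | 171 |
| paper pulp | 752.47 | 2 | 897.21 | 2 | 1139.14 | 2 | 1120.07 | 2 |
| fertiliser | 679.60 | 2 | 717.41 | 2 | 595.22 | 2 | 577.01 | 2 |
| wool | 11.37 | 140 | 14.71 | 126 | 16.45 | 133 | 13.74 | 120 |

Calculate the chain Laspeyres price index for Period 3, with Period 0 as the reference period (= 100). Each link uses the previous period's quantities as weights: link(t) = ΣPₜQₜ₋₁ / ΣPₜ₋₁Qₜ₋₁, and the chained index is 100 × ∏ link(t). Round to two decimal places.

Link Period 0→Period 1:
ΣP(Period 1)Q(Period 0) = 6.36×119 + 897.21×2 + 717.41×2 + 14.71×140 = 756.84 + 1794.42 + 1434.82 + 2059.4 = 6045.48
ΣP(Period 0)Q(Period 0) = 6.94×119 + 752.47×2 + 679.60×2 + 11.37×140 = 825.86 + 1504.94 + 1359.2 + 1591.8 = 5281.8
link = 6045.48/5281.8 = 1.144587
Link Period 1→Period 2:
ΣP(Period 2)Q(Period 1) = 7.33×143 + 1139.14×2 + 595.22×2 + 16.45×126 = 1048.19 + 2278.28 + 1190.44 + 2072.7 = 6589.61
ΣP(Period 1)Q(Period 1) = 6.36×143 + 897.21×2 + 717.41×2 + 14.71×126 = 909.48 + 1794.42 + 1434.82 + 1853.46 = 5992.18
link = 6589.61/5992.18 = 1.099702
Link Period 2→Period 3:
ΣP(Period 3)Q(Period 2) = 6.81×155 + 1120.07×2 + 577.01×2 + 13.74×133 = 1055.55 + 2240.14 + 1154.02 + 1827.42 = 6277.13
ΣP(Period 2)Q(Period 2) = 7.33×155 + 1139.14×2 + 595.22×2 + 16.45×133 = 1136.15 + 2278.28 + 1190.44 + 2187.85 = 6792.72
link = 6277.13/6792.72 = 0.924097
Chained index = 100 × 1.144587 × 1.099702 × 0.924097 = 116.3164

116.32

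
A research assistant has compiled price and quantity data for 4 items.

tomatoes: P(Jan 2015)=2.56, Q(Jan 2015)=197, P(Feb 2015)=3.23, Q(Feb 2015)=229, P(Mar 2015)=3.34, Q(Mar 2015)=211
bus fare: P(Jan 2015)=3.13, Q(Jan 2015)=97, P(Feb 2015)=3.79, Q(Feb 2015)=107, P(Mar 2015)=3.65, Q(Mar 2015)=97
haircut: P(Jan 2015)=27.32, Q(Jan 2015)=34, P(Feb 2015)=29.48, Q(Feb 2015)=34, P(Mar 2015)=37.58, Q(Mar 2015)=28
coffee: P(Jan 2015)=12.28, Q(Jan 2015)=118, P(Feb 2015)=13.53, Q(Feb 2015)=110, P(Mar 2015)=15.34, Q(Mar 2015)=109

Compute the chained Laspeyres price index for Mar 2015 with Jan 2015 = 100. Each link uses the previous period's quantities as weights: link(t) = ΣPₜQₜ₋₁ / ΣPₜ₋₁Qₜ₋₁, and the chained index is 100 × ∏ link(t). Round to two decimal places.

128.16

Link Jan 2015→Feb 2015:
ΣP(Feb 2015)Q(Jan 2015) = 3.23×197 + 3.79×97 + 29.48×34 + 13.53×118 = 636.31 + 367.63 + 1002.32 + 1596.54 = 3602.8
ΣP(Jan 2015)Q(Jan 2015) = 2.56×197 + 3.13×97 + 27.32×34 + 12.28×118 = 504.32 + 303.61 + 928.88 + 1449.04 = 3185.85
link = 3602.8/3185.85 = 1.130876
Link Feb 2015→Mar 2015:
ΣP(Mar 2015)Q(Feb 2015) = 3.34×229 + 3.65×107 + 37.58×34 + 15.34×110 = 764.86 + 390.55 + 1277.72 + 1687.4 = 4120.53
ΣP(Feb 2015)Q(Feb 2015) = 3.23×229 + 3.79×107 + 29.48×34 + 13.53×110 = 739.67 + 405.53 + 1002.32 + 1488.3 = 3635.82
link = 4120.53/3635.82 = 1.133315
Chained index = 100 × 1.130876 × 1.133315 = 128.1638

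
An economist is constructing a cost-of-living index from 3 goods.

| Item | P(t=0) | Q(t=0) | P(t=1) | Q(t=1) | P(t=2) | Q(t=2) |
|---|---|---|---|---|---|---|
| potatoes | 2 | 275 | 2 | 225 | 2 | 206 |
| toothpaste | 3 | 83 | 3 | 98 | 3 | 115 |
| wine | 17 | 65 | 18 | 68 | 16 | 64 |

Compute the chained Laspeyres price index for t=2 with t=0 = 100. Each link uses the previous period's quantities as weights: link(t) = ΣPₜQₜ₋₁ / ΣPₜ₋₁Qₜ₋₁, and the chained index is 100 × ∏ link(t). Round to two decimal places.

Link t=0→t=1:
ΣP(t=1)Q(t=0) = 2×275 + 3×83 + 18×65 = 550 + 249 + 1170 = 1969
ΣP(t=0)Q(t=0) = 2×275 + 3×83 + 17×65 = 550 + 249 + 1105 = 1904
link = 1969/1904 = 1.034139
Link t=1→t=2:
ΣP(t=2)Q(t=1) = 2×225 + 3×98 + 16×68 = 450 + 294 + 1088 = 1832
ΣP(t=1)Q(t=1) = 2×225 + 3×98 + 18×68 = 450 + 294 + 1224 = 1968
link = 1832/1968 = 0.930894
Chained index = 100 × 1.034139 × 0.930894 = 96.2674

96.27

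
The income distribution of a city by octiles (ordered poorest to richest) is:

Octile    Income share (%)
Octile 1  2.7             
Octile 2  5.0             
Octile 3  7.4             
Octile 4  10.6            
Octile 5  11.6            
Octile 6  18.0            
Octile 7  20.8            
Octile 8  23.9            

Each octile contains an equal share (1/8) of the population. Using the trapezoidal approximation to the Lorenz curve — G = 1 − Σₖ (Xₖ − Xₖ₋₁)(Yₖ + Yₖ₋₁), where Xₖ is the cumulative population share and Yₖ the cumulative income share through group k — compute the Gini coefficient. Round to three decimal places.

0.325

Cumulative income shares Yₖ: 0.0270, 0.0770, 0.1510, 0.2570, 0.3730, 0.5530, 0.7610, 1.0000
Σ (Xₖ−Xₖ₋₁)(Yₖ+Yₖ₋₁) = (1/8)(0.0270+0.0000) + (1/8)(0.0770+0.0270) + (1/8)(0.1510+0.0770) + (1/8)(0.2570+0.1510) + (1/8)(0.3730+0.2570) + (1/8)(0.5530+0.3730) + (1/8)(0.7610+0.5530) + (1/8)(1.0000+0.7610)
  = 0.0034 + 0.0130 + 0.0285 + 0.0510 + 0.0788 + 0.1157 + 0.1642 + 0.2201 = 0.6747
G = 1 − 0.6747 = 0.3253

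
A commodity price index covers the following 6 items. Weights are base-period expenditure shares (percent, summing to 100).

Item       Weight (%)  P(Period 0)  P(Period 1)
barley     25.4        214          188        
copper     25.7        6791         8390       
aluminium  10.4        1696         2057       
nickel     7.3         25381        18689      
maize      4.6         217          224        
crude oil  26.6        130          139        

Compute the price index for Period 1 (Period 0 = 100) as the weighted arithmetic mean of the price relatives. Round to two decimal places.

105.24

barley: 25.4 × (188/214) = 25.4 × 0.878505 = 22.3140
copper: 25.7 × (8390/6791) = 25.7 × 1.235459 = 31.7513
aluminium: 10.4 × (2057/1696) = 10.4 × 1.212854 = 12.6137
nickel: 7.3 × (18689/25381) = 7.3 × 0.736338 = 5.3753
maize: 4.6 × (224/217) = 4.6 × 1.032258 = 4.7484
crude oil: 26.6 × (139/130) = 26.6 × 1.069231 = 28.4415
Index = Σ wᵢ·(p₁ᵢ/p₀ᵢ) = 22.3140 + 31.7513 + 12.6137 + 5.3753 + 4.7484 + 28.4415 = 105.2442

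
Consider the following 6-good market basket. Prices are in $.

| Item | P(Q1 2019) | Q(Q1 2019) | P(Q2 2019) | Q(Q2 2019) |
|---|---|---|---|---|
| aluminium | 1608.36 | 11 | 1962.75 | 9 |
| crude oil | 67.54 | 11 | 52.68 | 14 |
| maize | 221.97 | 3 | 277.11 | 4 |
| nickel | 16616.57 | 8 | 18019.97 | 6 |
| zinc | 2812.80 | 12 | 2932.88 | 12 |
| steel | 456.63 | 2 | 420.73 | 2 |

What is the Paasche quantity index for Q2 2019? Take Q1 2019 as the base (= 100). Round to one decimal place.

80.5

Paasche quantity index uses current-period prices as weights.
ΣP(Q2 2019)·Q(Q2 2019) = 1962.75×9 + 52.68×14 + 277.11×4 + 18019.97×6 + 2932.88×12 + 420.73×2 = 17664.75 + 737.52 + 1108.44 + 108119.82 + 35194.56 + 841.46 = 163666.55
ΣP(Q2 2019)·Q(Q1 2019) = 1962.75×11 + 52.68×11 + 277.11×3 + 18019.97×8 + 2932.88×12 + 420.73×2 = 21590.25 + 579.48 + 831.33 + 144159.76 + 35194.56 + 841.46 = 203196.84
Index = 163666.55 / 203196.84 × 100 = 80.5458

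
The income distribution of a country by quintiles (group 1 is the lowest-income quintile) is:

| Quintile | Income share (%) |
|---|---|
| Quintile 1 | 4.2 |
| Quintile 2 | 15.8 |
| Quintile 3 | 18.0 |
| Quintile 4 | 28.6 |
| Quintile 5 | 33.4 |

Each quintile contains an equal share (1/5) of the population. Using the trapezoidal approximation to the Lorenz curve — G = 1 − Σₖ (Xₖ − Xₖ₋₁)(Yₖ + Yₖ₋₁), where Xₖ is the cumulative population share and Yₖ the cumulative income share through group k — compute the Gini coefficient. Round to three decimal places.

Cumulative income shares Yₖ: 0.0420, 0.2000, 0.3800, 0.6660, 1.0000
Σ (Xₖ−Xₖ₋₁)(Yₖ+Yₖ₋₁) = (1/5)(0.0420+0.0000) + (1/5)(0.2000+0.0420) + (1/5)(0.3800+0.2000) + (1/5)(0.6660+0.3800) + (1/5)(1.0000+0.6660)
  = 0.0084 + 0.0484 + 0.1160 + 0.2092 + 0.3332 = 0.7152
G = 1 − 0.7152 = 0.2848

0.285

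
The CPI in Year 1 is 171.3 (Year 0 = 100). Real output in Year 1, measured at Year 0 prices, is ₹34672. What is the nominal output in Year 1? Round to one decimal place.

Nominal = Real × (Index/100) = 34672 × (171.3/100)
        = 34672 × 1.713 = 59393.1360

59393.1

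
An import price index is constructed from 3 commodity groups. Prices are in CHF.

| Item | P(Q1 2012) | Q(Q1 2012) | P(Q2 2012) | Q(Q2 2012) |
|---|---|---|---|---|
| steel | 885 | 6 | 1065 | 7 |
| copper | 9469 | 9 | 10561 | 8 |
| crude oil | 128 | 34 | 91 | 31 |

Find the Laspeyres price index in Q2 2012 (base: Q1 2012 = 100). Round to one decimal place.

Laspeyres price index uses base-period quantities as weights.
ΣP(Q2 2012)·Q(Q1 2012) = 1065×6 + 10561×9 + 91×34 = 6390 + 95049 + 3094 = 104533
ΣP(Q1 2012)·Q(Q1 2012) = 885×6 + 9469×9 + 128×34 = 5310 + 85221 + 4352 = 94883
Index = 104533 / 94883 × 100 = 110.1704

110.2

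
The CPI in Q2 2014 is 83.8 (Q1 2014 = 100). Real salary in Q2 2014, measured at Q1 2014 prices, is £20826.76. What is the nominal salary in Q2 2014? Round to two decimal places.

17452.82

Nominal = Real × (Index/100) = 20826.76 × (83.8/100)
        = 20826.76 × 0.838 = 17452.8249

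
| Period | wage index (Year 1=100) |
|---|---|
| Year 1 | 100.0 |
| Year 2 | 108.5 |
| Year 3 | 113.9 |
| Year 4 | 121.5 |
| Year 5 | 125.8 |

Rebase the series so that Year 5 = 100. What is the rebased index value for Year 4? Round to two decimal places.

96.58

Rebased(Year 4) = 121.5 / 125.8 × 100 = 96.5819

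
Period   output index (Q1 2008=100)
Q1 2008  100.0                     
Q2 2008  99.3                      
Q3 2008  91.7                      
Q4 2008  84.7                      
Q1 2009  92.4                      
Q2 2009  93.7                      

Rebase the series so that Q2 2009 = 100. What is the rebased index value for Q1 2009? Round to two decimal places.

Rebased(Q1 2009) = 92.4 / 93.7 × 100 = 98.6126

98.61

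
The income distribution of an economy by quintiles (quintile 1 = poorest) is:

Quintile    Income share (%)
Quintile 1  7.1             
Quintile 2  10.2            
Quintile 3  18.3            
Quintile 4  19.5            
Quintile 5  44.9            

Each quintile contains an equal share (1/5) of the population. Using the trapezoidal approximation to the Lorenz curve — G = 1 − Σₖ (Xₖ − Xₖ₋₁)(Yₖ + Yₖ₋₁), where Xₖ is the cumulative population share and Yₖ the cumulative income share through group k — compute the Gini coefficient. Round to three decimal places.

0.340

Cumulative income shares Yₖ: 0.0710, 0.1730, 0.3560, 0.5510, 1.0000
Σ (Xₖ−Xₖ₋₁)(Yₖ+Yₖ₋₁) = (1/5)(0.0710+0.0000) + (1/5)(0.1730+0.0710) + (1/5)(0.3560+0.1730) + (1/5)(0.5510+0.3560) + (1/5)(1.0000+0.5510)
  = 0.0142 + 0.0488 + 0.1058 + 0.1814 + 0.3102 = 0.6604
G = 1 − 0.6604 = 0.3396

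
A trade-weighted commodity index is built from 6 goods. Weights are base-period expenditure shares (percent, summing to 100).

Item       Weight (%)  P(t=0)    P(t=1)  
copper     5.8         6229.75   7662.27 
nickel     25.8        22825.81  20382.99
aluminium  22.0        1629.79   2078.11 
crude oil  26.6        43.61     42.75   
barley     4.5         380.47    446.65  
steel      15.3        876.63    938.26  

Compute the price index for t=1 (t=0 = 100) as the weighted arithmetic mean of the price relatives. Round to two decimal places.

copper: 5.8 × (7662.27/6229.75) = 5.8 × 1.229948 = 7.1337
nickel: 25.8 × (20382.99/22825.81) = 25.8 × 0.892980 = 23.0389
aluminium: 22.0 × (2078.11/1629.79) = 22.0 × 1.275078 = 28.0517
crude oil: 26.6 × (42.75/43.61) = 26.6 × 0.980280 = 26.0754
barley: 4.5 × (446.65/380.47) = 4.5 × 1.173943 = 5.2827
steel: 15.3 × (938.26/876.63) = 15.3 × 1.070303 = 16.3756
Index = Σ wᵢ·(p₁ᵢ/p₀ᵢ) = 7.1337 + 23.0389 + 28.0517 + 26.0754 + 5.2827 + 16.3756 = 105.9581

105.96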